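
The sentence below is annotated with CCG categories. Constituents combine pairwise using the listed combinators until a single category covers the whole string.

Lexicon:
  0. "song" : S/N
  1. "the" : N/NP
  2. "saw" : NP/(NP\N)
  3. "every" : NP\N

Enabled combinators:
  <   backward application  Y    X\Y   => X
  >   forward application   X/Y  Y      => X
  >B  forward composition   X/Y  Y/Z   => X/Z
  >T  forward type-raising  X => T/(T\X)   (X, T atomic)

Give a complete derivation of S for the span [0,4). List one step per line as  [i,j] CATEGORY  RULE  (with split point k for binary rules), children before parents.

[0,4] S   >
  [0,1] "song" : S/N
  [1,4] N   >
    [1,2] "the" : N/NP
    [2,4] NP   >
      [2,3] "saw" : NP/(NP\N)
      [3,4] "every" : NP\N

[0,1] S/N  lex  "song"
[1,2] N/NP  lex  "the"
[2,3] NP/(NP\N)  lex  "saw"
[3,4] NP\N  lex  "every"
[2,4] NP  >  k=3
[1,4] N  >  k=2
[0,4] S  >  k=1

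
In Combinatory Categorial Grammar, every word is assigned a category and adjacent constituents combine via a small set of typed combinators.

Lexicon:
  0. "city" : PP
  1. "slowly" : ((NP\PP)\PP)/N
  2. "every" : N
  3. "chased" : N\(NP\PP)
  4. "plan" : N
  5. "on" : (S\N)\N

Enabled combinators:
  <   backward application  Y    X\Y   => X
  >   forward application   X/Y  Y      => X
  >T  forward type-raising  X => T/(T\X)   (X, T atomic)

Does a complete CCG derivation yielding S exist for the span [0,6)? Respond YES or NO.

YES

[0,6] S   <
  [0,4] N   <
    [0,3] NP\PP   <
      [0,1] "city" : PP
      [1,3] (NP\PP)\PP   >
        [1,2] "slowly" : ((NP\PP)\PP)/N
        [2,3] "every" : N
    [3,4] "chased" : N\(NP\PP)
  [4,6] S\N   <
    [4,5] "plan" : N
    [5,6] "on" : (S\N)\N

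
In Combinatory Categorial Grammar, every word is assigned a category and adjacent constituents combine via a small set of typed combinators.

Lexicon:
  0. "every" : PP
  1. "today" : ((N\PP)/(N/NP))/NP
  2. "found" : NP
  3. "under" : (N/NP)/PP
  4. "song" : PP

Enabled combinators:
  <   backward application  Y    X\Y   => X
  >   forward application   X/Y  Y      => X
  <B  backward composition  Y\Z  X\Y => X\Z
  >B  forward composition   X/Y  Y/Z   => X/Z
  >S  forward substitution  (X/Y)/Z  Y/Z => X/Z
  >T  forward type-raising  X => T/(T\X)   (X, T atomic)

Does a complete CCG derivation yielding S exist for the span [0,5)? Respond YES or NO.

PP ((N\PP)/(N/NP))/NP NP (N/NP)/PP PP
CKY chart[0,5] = {N, N/(N\N), N/(PP\PP), NP/(NP\N), PP/(PP\N), S/(S\N)}; S ∉ chart

NO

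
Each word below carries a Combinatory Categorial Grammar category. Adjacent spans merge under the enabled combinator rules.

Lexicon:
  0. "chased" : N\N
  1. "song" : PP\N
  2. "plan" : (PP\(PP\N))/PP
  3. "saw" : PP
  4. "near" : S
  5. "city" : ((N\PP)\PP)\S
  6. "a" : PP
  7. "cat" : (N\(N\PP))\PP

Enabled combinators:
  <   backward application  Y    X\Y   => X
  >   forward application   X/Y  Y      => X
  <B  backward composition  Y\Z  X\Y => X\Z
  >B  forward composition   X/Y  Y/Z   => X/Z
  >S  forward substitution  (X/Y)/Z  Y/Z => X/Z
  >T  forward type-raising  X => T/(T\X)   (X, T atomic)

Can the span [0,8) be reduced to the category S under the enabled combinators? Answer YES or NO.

NO

N\N PP\N (PP\(PP\N))/PP PP S ((N\PP)\PP)\S PP (N\(N\PP))\PP
CKY chart[0,8] = {N, N/(N\N), NP/(NP\N), PP/(PP\N), S/(S\N)}; S ∉ chart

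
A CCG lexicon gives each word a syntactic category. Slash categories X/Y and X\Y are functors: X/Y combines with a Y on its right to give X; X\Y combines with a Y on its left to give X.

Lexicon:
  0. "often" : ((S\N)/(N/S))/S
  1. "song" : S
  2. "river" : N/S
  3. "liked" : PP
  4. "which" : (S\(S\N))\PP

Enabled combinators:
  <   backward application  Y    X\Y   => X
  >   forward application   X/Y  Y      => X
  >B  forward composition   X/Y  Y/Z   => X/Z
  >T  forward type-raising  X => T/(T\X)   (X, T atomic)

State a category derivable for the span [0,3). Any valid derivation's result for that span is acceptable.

S\N

[0,5] S   <
  [0,3] S\N   >
    [0,2] (S\N)/(N/S)   >
      [0,1] "often" : ((S\N)/(N/S))/S
      [1,2] "song" : S
    [2,3] "river" : N/S
  [3,5] S\(S\N)   <
    [3,4] "liked" : PP
    [4,5] "which" : (S\(S\N))\PP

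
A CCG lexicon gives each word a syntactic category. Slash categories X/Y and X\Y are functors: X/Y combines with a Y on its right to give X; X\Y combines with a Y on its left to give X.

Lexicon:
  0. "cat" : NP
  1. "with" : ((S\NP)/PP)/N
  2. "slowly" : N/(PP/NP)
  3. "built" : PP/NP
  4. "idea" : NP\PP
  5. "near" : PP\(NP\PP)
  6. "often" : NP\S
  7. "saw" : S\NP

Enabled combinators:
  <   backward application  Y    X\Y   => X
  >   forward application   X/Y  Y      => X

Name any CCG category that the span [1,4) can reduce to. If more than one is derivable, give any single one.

[0,8] S   <
  [0,7] NP   <
    [0,6] S   <
      [0,1] "cat" : NP
      [1,6] S\NP   >
        [1,4] (S\NP)/PP   >
          [1,2] "with" : ((S\NP)/PP)/N
          [2,4] N   >
            [2,3] "slowly" : N/(PP/NP)
            [3,4] "built" : PP/NP
        [4,6] PP   <
          [4,5] "idea" : NP\PP
          [5,6] "near" : PP\(NP\PP)
    [6,7] "often" : NP\S
  [7,8] "saw" : S\NP

(S\NP)/PP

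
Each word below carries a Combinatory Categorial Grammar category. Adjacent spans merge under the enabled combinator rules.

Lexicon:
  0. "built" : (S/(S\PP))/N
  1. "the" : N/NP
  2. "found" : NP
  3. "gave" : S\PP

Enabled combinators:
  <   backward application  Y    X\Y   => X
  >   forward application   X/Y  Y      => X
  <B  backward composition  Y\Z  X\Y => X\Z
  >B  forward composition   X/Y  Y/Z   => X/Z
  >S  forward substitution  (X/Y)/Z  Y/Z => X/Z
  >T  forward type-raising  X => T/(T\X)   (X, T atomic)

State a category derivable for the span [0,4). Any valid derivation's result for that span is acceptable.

[0,4] S   >
  [0,3] S/(S\PP)   >
    [0,1] "built" : (S/(S\PP))/N
    [1,3] N   >
      [1,2] "the" : N/NP
      [2,3] "found" : NP
  [3,4] "gave" : S\PP

S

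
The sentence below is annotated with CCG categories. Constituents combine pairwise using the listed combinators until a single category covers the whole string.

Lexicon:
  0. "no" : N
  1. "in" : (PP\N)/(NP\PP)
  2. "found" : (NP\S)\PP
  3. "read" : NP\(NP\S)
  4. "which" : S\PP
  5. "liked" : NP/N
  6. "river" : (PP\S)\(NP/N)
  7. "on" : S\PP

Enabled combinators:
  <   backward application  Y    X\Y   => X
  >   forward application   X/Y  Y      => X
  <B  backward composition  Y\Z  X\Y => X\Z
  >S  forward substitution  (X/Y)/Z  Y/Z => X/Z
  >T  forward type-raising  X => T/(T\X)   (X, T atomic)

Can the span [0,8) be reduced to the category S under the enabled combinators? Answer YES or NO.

[0,8] S   <
  [0,4] PP   <
    [0,1] "no" : N
    [1,4] PP\N   >
      [1,2] "in" : (PP\N)/(NP\PP)
      [2,4] NP\PP   <B
        [2,3] "found" : (NP\S)\PP
        [3,4] "read" : NP\(NP\S)
  [4,8] S\PP   <B
    [4,5] "which" : S\PP
    [5,8] S\S   <B
      [5,7] PP\S   <
        [5,6] "liked" : NP/N
        [6,7] "river" : (PP\S)\(NP/N)
      [7,8] "on" : S\PP

YES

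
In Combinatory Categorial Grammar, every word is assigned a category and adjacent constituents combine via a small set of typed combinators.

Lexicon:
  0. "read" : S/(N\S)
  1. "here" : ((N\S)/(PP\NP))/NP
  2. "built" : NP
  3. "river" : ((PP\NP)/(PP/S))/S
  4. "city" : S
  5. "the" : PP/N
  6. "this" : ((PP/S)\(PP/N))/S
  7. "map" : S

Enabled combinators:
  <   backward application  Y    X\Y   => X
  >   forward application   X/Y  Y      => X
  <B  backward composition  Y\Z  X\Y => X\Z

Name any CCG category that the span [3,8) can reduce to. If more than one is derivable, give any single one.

PP\NP

[0,8] S   >
  [0,1] "read" : S/(N\S)
  [1,8] N\S   >
    [1,3] (N\S)/(PP\NP)   >
      [1,2] "here" : ((N\S)/(PP\NP))/NP
      [2,3] "built" : NP
    [3,8] PP\NP   >
      [3,5] (PP\NP)/(PP/S)   >
        [3,4] "river" : ((PP\NP)/(PP/S))/S
        [4,5] "city" : S
      [5,8] PP/S   <
        [5,6] "the" : PP/N
        [6,8] (PP/S)\(PP/N)   >
          [6,7] "this" : ((PP/S)\(PP/N))/S
          [7,8] "map" : S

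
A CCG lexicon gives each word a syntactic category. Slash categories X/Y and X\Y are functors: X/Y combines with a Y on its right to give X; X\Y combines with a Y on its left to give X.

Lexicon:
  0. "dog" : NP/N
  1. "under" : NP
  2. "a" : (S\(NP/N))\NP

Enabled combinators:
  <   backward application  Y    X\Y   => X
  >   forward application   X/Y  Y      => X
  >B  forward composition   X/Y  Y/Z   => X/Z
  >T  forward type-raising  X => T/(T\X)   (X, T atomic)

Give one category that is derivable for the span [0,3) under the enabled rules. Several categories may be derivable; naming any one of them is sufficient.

[0,3] S   <
  [0,1] "dog" : NP/N
  [1,3] S\(NP/N)   <
    [1,2] "under" : NP
    [2,3] "a" : (S\(NP/N))\NP

S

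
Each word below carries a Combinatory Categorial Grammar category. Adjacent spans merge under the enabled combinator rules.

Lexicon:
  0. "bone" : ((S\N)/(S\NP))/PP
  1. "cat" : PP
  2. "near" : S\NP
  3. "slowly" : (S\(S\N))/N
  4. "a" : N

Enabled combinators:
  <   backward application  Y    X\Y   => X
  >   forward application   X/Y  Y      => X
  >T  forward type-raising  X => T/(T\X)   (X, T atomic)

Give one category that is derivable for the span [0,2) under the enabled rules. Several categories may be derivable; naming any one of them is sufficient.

[0,5] S   <
  [0,3] S\N   >
    [0,2] (S\N)/(S\NP)   >
      [0,1] "bone" : ((S\N)/(S\NP))/PP
      [1,2] "cat" : PP
    [2,3] "near" : S\NP
  [3,5] S\(S\N)   >
    [3,4] "slowly" : (S\(S\N))/N
    [4,5] "a" : N

(S\N)/(S\NP)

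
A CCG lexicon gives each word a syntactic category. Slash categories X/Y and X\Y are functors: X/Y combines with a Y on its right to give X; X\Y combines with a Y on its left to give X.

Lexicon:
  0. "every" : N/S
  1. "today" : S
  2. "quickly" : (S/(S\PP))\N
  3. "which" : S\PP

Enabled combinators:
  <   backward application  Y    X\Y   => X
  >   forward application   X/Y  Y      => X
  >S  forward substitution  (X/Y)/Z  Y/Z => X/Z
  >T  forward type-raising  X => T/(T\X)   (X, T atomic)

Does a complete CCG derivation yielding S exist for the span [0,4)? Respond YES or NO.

[0,4] S   >
  [0,3] S/(S\PP)   <
    [0,2] N   >
      [0,1] "every" : N/S
      [1,2] "today" : S
    [2,3] "quickly" : (S/(S\PP))\N
  [3,4] "which" : S\PP

YES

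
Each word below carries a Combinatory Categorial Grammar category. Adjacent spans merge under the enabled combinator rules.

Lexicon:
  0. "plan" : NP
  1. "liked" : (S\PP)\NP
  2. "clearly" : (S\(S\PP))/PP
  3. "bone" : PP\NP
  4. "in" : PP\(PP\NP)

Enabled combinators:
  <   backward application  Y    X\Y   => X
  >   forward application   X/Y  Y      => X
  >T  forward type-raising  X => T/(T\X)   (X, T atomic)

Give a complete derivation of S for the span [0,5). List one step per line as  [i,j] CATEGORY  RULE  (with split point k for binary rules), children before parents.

[0,1] NP  lex  "plan"
[1,2] (S\PP)\NP  lex  "liked"
[0,2] S\PP  <  k=1
[2,3] (S\(S\PP))/PP  lex  "clearly"
[3,4] PP\NP  lex  "bone"
[4,5] PP\(PP\NP)  lex  "in"
[3,5] PP  <  k=4
[2,5] S\(S\PP)  >  k=3
[0,5] S  <  k=2

[0,5] S   <
  [0,2] S\PP   <
    [0,1] "plan" : NP
    [1,2] "liked" : (S\PP)\NP
  [2,5] S\(S\PP)   >
    [2,3] "clearly" : (S\(S\PP))/PP
    [3,5] PP   <
      [3,4] "bone" : PP\NP
      [4,5] "in" : PP\(PP\NP)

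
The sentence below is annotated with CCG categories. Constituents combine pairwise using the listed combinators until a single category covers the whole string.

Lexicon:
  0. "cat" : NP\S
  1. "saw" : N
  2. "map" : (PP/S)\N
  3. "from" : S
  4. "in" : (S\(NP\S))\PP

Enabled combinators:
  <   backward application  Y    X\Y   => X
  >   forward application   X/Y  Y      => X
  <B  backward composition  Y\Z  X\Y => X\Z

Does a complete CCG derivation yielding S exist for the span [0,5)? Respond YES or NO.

YES

[0,5] S   <
  [0,1] "cat" : NP\S
  [1,5] S\(NP\S)   <
    [1,4] PP   >
      [1,3] PP/S   <
        [1,2] "saw" : N
        [2,3] "map" : (PP/S)\N
      [3,4] "from" : S
    [4,5] "in" : (S\(NP\S))\PP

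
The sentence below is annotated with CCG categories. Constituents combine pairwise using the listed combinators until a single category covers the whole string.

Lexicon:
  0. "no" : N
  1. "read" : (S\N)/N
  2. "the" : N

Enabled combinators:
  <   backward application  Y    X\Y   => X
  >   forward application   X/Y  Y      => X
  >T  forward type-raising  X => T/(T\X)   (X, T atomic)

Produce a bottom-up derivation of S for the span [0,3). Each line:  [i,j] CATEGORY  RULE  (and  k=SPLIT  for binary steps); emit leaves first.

[0,3] S   <
  [0,1] "no" : N
  [1,3] S\N   >
    [1,2] "read" : (S\N)/N
    [2,3] "the" : N

[0,1] N  lex  "no"
[1,2] (S\N)/N  lex  "read"
[2,3] N  lex  "the"
[1,3] S\N  >  k=2
[0,3] S  <  k=1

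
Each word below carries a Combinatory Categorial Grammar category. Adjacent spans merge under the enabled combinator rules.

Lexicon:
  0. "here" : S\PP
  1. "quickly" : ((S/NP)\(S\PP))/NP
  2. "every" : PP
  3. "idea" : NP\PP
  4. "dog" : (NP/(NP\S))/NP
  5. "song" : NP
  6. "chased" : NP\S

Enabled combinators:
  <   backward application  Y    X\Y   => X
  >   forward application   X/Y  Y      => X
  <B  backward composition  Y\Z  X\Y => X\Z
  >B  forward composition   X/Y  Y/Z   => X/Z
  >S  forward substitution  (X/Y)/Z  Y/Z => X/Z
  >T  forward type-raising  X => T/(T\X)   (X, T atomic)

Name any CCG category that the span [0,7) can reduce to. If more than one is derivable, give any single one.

S

[0,7] S   >
  [0,4] S/NP   <
    [0,1] "here" : S\PP
    [1,4] (S/NP)\(S\PP)   >
      [1,2] "quickly" : ((S/NP)\(S\PP))/NP
      [2,4] NP   <
        [2,3] "every" : PP
        [3,4] "idea" : NP\PP
  [4,7] NP   >
    [4,6] NP/(NP\S)   >
      [4,5] "dog" : (NP/(NP\S))/NP
      [5,6] "song" : NP
    [6,7] "chased" : NP\S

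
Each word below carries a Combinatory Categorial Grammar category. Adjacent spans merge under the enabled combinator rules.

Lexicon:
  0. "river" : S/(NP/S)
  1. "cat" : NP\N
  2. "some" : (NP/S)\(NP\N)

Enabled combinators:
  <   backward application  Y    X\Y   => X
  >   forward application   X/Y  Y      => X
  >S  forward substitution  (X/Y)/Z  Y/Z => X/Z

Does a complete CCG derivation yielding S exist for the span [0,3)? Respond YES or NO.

[0,3] S   >
  [0,1] "river" : S/(NP/S)
  [1,3] NP/S   <
    [1,2] "cat" : NP\N
    [2,3] "some" : (NP/S)\(NP\N)

YES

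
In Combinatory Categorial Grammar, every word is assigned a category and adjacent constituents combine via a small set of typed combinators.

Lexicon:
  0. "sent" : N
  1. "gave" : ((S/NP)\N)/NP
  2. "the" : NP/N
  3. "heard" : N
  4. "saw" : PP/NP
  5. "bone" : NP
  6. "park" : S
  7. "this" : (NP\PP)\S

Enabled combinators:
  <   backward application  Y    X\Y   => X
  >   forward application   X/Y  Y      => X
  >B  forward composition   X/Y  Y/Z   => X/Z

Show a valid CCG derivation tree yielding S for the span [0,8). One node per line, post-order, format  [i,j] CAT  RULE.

[0,8] S   >
  [0,4] S/NP   <
    [0,1] "sent" : N
    [1,4] (S/NP)\N   >
      [1,2] "gave" : ((S/NP)\N)/NP
      [2,4] NP   >
        [2,3] "the" : NP/N
        [3,4] "heard" : N
  [4,8] NP   <
    [4,6] PP   >
      [4,5] "saw" : PP/NP
      [5,6] "bone" : NP
    [6,8] NP\PP   <
      [6,7] "park" : S
      [7,8] "this" : (NP\PP)\S

[0,1] N  lex  "sent"
[1,2] ((S/NP)\N)/NP  lex  "gave"
[2,3] NP/N  lex  "the"
[3,4] N  lex  "heard"
[2,4] NP  >  k=3
[1,4] (S/NP)\N  >  k=2
[0,4] S/NP  <  k=1
[4,5] PP/NP  lex  "saw"
[5,6] NP  lex  "bone"
[4,6] PP  >  k=5
[6,7] S  lex  "park"
[7,8] (NP\PP)\S  lex  "this"
[6,8] NP\PP  <  k=7
[4,8] NP  <  k=6
[0,8] S  >  k=4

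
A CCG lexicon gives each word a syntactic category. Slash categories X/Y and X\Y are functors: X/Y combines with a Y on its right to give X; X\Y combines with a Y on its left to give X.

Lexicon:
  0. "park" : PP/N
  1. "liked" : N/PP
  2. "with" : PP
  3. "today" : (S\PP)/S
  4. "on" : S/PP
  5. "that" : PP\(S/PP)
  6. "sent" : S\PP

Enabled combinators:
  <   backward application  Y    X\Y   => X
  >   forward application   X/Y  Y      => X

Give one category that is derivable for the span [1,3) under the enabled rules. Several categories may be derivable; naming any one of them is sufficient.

N

[0,7] S   <
  [0,3] PP   >
    [0,1] "park" : PP/N
    [1,3] N   >
      [1,2] "liked" : N/PP
      [2,3] "with" : PP
  [3,7] S\PP   >
    [3,4] "today" : (S\PP)/S
    [4,7] S   <
      [4,6] PP   <
        [4,5] "on" : S/PP
        [5,6] "that" : PP\(S/PP)
      [6,7] "sent" : S\PP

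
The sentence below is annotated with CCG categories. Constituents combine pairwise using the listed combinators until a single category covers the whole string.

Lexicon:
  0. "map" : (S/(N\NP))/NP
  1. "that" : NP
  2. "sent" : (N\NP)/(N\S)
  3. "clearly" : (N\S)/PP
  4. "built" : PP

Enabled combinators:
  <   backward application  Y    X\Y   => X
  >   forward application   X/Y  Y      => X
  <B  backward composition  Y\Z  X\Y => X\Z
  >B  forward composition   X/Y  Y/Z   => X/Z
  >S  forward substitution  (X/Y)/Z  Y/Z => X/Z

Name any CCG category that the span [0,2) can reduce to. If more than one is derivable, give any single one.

[0,5] S   >
  [0,2] S/(N\NP)   >
    [0,1] "map" : (S/(N\NP))/NP
    [1,2] "that" : NP
  [2,5] N\NP   >
    [2,3] "sent" : (N\NP)/(N\S)
    [3,5] N\S   >
      [3,4] "clearly" : (N\S)/PP
      [4,5] "built" : PP

S/(N\NP)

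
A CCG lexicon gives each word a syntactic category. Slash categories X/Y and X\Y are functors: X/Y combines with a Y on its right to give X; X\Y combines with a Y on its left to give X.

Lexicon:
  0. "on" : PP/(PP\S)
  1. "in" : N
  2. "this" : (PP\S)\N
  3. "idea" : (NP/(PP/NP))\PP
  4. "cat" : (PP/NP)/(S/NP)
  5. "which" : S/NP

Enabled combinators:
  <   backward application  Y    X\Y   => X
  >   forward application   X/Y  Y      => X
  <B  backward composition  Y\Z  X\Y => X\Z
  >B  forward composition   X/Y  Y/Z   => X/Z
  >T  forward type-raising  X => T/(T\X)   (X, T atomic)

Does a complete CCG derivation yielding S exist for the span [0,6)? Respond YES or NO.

PP/(PP\S) N (PP\S)\N (NP/(PP/NP))\PP (PP/NP)/(S/NP) S/NP
CKY chart[0,6] = {N/(N\NP), NP, NP/(NP\NP), PP/(PP\NP), S/(S\NP)}; S ∉ chart

NO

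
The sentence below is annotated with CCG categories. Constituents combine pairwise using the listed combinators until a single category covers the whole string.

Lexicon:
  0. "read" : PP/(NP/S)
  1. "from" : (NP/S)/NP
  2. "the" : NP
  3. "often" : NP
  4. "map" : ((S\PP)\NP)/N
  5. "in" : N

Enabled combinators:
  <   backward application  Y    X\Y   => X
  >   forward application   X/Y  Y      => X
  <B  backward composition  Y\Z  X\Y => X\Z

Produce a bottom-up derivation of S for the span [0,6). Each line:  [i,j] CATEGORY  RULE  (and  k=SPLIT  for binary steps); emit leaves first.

[0,6] S   <
  [0,3] PP   >
    [0,1] "read" : PP/(NP/S)
    [1,3] NP/S   >
      [1,2] "from" : (NP/S)/NP
      [2,3] "the" : NP
  [3,6] S\PP   <
    [3,4] "often" : NP
    [4,6] (S\PP)\NP   >
      [4,5] "map" : ((S\PP)\NP)/N
      [5,6] "in" : N

[0,1] PP/(NP/S)  lex  "read"
[1,2] (NP/S)/NP  lex  "from"
[2,3] NP  lex  "the"
[1,3] NP/S  >  k=2
[0,3] PP  >  k=1
[3,4] NP  lex  "often"
[4,5] ((S\PP)\NP)/N  lex  "map"
[5,6] N  lex  "in"
[4,6] (S\PP)\NP  >  k=5
[3,6] S\PP  <  k=4
[0,6] S  <  k=3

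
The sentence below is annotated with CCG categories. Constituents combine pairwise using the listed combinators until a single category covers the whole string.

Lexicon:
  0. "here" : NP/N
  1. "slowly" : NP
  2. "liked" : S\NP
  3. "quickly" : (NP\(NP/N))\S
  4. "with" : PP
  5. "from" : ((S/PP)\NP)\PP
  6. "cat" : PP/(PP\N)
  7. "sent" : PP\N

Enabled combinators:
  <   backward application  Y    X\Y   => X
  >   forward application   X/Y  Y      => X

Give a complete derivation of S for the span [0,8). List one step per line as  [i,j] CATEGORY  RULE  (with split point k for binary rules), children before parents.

[0,8] S   >
  [0,6] S/PP   <
    [0,4] NP   <
      [0,1] "here" : NP/N
      [1,4] NP\(NP/N)   <
        [1,3] S   <
          [1,2] "slowly" : NP
          [2,3] "liked" : S\NP
        [3,4] "quickly" : (NP\(NP/N))\S
    [4,6] (S/PP)\NP   <
      [4,5] "with" : PP
      [5,6] "from" : ((S/PP)\NP)\PP
  [6,8] PP   >
    [6,7] "cat" : PP/(PP\N)
    [7,8] "sent" : PP\N

[0,1] NP/N  lex  "here"
[1,2] NP  lex  "slowly"
[2,3] S\NP  lex  "liked"
[1,3] S  <  k=2
[3,4] (NP\(NP/N))\S  lex  "quickly"
[1,4] NP\(NP/N)  <  k=3
[0,4] NP  <  k=1
[4,5] PP  lex  "with"
[5,6] ((S/PP)\NP)\PP  lex  "from"
[4,6] (S/PP)\NP  <  k=5
[0,6] S/PP  <  k=4
[6,7] PP/(PP\N)  lex  "cat"
[7,8] PP\N  lex  "sent"
[6,8] PP  >  k=7
[0,8] S  >  k=6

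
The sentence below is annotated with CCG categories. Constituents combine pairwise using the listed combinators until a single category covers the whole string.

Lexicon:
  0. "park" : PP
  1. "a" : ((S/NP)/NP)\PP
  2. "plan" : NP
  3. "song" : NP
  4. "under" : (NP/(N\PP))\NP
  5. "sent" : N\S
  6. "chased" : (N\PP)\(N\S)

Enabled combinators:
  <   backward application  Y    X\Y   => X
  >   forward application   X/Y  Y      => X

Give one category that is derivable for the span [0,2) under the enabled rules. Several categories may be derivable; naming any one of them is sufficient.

[0,7] S   >
  [0,3] S/NP   >
    [0,2] (S/NP)/NP   <
      [0,1] "park" : PP
      [1,2] "a" : ((S/NP)/NP)\PP
    [2,3] "plan" : NP
  [3,7] NP   >
    [3,5] NP/(N\PP)   <
      [3,4] "song" : NP
      [4,5] "under" : (NP/(N\PP))\NP
    [5,7] N\PP   <
      [5,6] "sent" : N\S
      [6,7] "chased" : (N\PP)\(N\S)

(S/NP)/NP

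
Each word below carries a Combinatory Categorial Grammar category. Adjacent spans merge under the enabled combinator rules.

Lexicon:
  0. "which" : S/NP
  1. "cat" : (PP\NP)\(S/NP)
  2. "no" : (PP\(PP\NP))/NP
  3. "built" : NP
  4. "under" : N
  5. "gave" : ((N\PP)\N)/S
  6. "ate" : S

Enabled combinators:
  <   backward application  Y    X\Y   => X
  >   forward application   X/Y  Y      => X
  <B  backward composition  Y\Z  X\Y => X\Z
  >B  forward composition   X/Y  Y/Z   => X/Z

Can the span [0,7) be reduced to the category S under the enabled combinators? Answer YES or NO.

NO

S/NP (PP\NP)\(S/NP) (PP\(PP\NP))/NP NP N ((N\PP)\N)/S S
CKY chart[0,7] = {N}; S ∉ chart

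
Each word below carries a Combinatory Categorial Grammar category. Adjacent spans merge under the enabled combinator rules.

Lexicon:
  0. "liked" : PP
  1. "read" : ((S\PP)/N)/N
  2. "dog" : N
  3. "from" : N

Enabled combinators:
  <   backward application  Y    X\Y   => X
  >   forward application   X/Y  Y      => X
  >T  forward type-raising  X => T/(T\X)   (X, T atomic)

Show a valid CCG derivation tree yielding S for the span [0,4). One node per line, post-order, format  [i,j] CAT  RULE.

[0,4] S   <
  [0,1] "liked" : PP
  [1,4] S\PP   >
    [1,3] (S\PP)/N   >
      [1,2] "read" : ((S\PP)/N)/N
      [2,3] "dog" : N
    [3,4] "from" : N

[0,1] PP  lex  "liked"
[1,2] ((S\PP)/N)/N  lex  "read"
[2,3] N  lex  "dog"
[1,3] (S\PP)/N  >  k=2
[3,4] N  lex  "from"
[1,4] S\PP  >  k=3
[0,4] S  <  k=1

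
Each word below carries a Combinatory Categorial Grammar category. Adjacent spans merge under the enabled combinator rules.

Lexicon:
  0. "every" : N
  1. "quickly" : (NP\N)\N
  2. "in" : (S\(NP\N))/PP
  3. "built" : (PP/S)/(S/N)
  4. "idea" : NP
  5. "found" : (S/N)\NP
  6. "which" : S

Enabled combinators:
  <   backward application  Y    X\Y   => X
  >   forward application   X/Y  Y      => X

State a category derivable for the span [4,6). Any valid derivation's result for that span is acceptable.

[0,7] S   <
  [0,2] NP\N   <
    [0,1] "every" : N
    [1,2] "quickly" : (NP\N)\N
  [2,7] S\(NP\N)   >
    [2,3] "in" : (S\(NP\N))/PP
    [3,7] PP   >
      [3,6] PP/S   >
        [3,4] "built" : (PP/S)/(S/N)
        [4,6] S/N   <
          [4,5] "idea" : NP
          [5,6] "found" : (S/N)\NP
      [6,7] "which" : S

S/N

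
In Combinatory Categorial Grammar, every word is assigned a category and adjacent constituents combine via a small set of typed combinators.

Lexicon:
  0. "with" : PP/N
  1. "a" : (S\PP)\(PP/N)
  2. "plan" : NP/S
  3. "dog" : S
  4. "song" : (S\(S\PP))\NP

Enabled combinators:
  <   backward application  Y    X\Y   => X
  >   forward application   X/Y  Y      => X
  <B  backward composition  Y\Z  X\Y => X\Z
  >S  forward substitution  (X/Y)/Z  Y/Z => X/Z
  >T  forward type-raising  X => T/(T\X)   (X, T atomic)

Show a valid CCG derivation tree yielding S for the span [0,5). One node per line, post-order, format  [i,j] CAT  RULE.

[0,5] S   <
  [0,2] S\PP   <
    [0,1] "with" : PP/N
    [1,2] "a" : (S\PP)\(PP/N)
  [2,5] S\(S\PP)   <
    [2,4] NP   >
      [2,3] "plan" : NP/S
      [3,4] "dog" : S
    [4,5] "song" : (S\(S\PP))\NP

[0,1] PP/N  lex  "with"
[1,2] (S\PP)\(PP/N)  lex  "a"
[0,2] S\PP  <  k=1
[2,3] NP/S  lex  "plan"
[3,4] S  lex  "dog"
[2,4] NP  >  k=3
[4,5] (S\(S\PP))\NP  lex  "song"
[2,5] S\(S\PP)  <  k=4
[0,5] S  <  k=2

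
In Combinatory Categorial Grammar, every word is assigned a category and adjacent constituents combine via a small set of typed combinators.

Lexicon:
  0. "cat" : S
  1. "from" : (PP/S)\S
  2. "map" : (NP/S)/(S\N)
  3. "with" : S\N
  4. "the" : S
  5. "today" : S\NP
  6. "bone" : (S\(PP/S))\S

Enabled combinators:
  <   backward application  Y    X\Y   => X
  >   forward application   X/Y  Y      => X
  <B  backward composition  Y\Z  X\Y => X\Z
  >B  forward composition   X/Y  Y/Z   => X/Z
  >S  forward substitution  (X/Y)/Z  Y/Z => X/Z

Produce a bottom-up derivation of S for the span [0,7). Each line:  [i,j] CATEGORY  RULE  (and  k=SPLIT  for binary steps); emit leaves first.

[0,7] S   <
  [0,2] PP/S   <
    [0,1] "cat" : S
    [1,2] "from" : (PP/S)\S
  [2,7] S\(PP/S)   <
    [2,6] S   <
      [2,5] NP   >
        [2,4] NP/S   >
          [2,3] "map" : (NP/S)/(S\N)
          [3,4] "with" : S\N
        [4,5] "the" : S
      [5,6] "today" : S\NP
    [6,7] "bone" : (S\(PP/S))\S

[0,1] S  lex  "cat"
[1,2] (PP/S)\S  lex  "from"
[0,2] PP/S  <  k=1
[2,3] (NP/S)/(S\N)  lex  "map"
[3,4] S\N  lex  "with"
[2,4] NP/S  >  k=3
[4,5] S  lex  "the"
[2,5] NP  >  k=4
[5,6] S\NP  lex  "today"
[2,6] S  <  k=5
[6,7] (S\(PP/S))\S  lex  "bone"
[2,7] S\(PP/S)  <  k=6
[0,7] S  <  k=2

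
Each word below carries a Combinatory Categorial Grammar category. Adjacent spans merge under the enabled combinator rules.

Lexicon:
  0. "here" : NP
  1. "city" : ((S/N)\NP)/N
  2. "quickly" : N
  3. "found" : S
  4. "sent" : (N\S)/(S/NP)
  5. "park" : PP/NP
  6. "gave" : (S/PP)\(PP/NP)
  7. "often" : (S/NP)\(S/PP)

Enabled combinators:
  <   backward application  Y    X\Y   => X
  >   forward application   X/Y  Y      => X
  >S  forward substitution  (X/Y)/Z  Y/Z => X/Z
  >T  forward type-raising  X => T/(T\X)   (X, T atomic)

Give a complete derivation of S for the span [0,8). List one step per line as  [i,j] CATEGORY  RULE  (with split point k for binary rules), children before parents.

[0,8] S   >
  [0,3] S/N   <
    [0,1] "here" : NP
    [1,3] (S/N)\NP   >
      [1,2] "city" : ((S/N)\NP)/N
      [2,3] "quickly" : N
  [3,8] N   <
    [3,4] "found" : S
    [4,8] N\S   >
      [4,5] "sent" : (N\S)/(S/NP)
      [5,8] S/NP   <
        [5,7] S/PP   <
          [5,6] "park" : PP/NP
          [6,7] "gave" : (S/PP)\(PP/NP)
        [7,8] "often" : (S/NP)\(S/PP)

[0,1] NP  lex  "here"
[1,2] ((S/N)\NP)/N  lex  "city"
[2,3] N  lex  "quickly"
[1,3] (S/N)\NP  >  k=2
[0,3] S/N  <  k=1
[3,4] S  lex  "found"
[4,5] (N\S)/(S/NP)  lex  "sent"
[5,6] PP/NP  lex  "park"
[6,7] (S/PP)\(PP/NP)  lex  "gave"
[5,7] S/PP  <  k=6
[7,8] (S/NP)\(S/PP)  lex  "often"
[5,8] S/NP  <  k=7
[4,8] N\S  >  k=5
[3,8] N  <  k=4
[0,8] S  >  k=3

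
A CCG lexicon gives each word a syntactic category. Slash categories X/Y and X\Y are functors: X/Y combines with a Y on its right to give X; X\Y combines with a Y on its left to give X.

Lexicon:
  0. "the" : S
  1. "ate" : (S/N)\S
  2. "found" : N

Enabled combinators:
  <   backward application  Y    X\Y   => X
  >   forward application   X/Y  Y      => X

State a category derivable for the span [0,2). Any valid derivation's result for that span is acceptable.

S/N

[0,3] S   >
  [0,2] S/N   <
    [0,1] "the" : S
    [1,2] "ate" : (S/N)\S
  [2,3] "found" : N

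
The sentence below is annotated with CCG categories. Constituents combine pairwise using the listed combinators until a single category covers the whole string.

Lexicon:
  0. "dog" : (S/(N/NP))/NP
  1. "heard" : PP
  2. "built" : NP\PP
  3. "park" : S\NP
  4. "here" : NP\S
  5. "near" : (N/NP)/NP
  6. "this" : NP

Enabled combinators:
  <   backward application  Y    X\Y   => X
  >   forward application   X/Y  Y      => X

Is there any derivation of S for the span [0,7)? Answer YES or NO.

[0,7] S   >
  [0,5] S/(N/NP)   >
    [0,1] "dog" : (S/(N/NP))/NP
    [1,5] NP   <
      [1,4] S   <
        [1,3] NP   <
          [1,2] "heard" : PP
          [2,3] "built" : NP\PP
        [3,4] "park" : S\NP
      [4,5] "here" : NP\S
  [5,7] N/NP   >
    [5,6] "near" : (N/NP)/NP
    [6,7] "this" : NP

YES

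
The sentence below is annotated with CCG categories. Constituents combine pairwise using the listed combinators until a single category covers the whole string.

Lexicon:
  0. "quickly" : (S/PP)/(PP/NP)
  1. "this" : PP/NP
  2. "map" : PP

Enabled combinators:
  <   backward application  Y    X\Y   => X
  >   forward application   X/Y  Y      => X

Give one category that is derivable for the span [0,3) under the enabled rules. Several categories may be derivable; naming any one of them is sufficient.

S

[0,3] S   >
  [0,2] S/PP   >
    [0,1] "quickly" : (S/PP)/(PP/NP)
    [1,2] "this" : PP/NP
  [2,3] "map" : PP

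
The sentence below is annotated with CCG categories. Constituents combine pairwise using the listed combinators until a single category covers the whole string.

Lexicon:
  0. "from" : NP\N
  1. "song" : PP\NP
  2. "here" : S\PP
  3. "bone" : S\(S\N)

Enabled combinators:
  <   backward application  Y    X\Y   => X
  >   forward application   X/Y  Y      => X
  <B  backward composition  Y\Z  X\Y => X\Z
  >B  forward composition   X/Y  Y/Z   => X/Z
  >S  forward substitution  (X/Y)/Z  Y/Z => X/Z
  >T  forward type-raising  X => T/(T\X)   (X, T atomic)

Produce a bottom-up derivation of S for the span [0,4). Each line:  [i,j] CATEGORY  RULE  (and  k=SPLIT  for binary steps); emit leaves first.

[0,4] S   <
  [0,3] S\N   <B
    [0,1] "from" : NP\N
    [1,3] S\NP   <B
      [1,2] "song" : PP\NP
      [2,3] "here" : S\PP
  [3,4] "bone" : S\(S\N)

[0,1] NP\N  lex  "from"
[1,2] PP\NP  lex  "song"
[2,3] S\PP  lex  "here"
[1,3] S\NP  <B  k=2
[0,3] S\N  <B  k=1
[3,4] S\(S\N)  lex  "bone"
[0,4] S  <  k=3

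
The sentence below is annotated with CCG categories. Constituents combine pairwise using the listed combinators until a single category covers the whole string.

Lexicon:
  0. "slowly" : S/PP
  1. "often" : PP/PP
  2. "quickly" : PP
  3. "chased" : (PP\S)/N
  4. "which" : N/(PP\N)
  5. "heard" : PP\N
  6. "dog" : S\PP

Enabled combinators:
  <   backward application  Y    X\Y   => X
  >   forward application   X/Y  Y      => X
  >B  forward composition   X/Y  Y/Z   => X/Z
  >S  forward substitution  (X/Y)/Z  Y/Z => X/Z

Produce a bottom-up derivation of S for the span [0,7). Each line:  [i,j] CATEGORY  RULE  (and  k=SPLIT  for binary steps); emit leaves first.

[0,1] S/PP  lex  "slowly"
[1,2] PP/PP  lex  "often"
[0,2] S/PP  >B  k=1
[2,3] PP  lex  "quickly"
[0,3] S  >  k=2
[3,4] (PP\S)/N  lex  "chased"
[4,5] N/(PP\N)  lex  "which"
[5,6] PP\N  lex  "heard"
[4,6] N  >  k=5
[3,6] PP\S  >  k=4
[0,6] PP  <  k=3
[6,7] S\PP  lex  "dog"
[0,7] S  <  k=6

[0,7] S   <
  [0,6] PP   <
    [0,3] S   >
      [0,2] S/PP   >B
        [0,1] "slowly" : S/PP
        [1,2] "often" : PP/PP
      [2,3] "quickly" : PP
    [3,6] PP\S   >
      [3,4] "chased" : (PP\S)/N
      [4,6] N   >
        [4,5] "which" : N/(PP\N)
        [5,6] "heard" : PP\N
  [6,7] "dog" : S\PP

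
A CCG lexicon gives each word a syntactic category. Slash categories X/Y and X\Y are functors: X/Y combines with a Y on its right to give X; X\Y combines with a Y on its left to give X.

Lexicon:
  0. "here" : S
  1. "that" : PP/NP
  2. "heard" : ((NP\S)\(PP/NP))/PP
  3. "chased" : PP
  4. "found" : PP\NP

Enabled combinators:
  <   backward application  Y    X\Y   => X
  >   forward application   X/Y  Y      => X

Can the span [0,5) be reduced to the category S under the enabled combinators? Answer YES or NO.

S PP/NP ((NP\S)\(PP/NP))/PP PP PP\NP
CKY chart[0,5] = {PP}; S ∉ chart

NO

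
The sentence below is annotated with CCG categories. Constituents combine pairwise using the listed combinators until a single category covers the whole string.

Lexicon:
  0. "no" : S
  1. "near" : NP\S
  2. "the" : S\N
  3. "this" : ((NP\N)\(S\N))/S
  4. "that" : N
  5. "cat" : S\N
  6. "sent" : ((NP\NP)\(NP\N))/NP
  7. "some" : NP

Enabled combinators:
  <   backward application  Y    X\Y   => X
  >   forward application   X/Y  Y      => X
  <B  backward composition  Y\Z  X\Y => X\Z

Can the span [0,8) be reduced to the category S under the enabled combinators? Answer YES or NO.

NO

S NP\S S\N ((NP\N)\(S\N))/S N S\N ((NP\NP)\(NP\N))/NP NP
CKY chart[0,8] = {NP}; S ∉ chart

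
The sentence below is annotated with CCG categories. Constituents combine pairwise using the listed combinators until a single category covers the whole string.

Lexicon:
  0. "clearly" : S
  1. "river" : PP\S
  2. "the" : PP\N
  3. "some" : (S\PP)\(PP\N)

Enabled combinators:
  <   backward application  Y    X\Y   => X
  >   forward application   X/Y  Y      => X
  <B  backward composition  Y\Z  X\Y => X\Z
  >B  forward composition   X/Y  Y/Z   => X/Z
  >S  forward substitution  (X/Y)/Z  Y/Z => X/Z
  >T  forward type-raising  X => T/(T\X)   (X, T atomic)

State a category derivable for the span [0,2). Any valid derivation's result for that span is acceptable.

[0,4] S   <
  [0,2] PP   <
    [0,1] "clearly" : S
    [1,2] "river" : PP\S
  [2,4] S\PP   <
    [2,3] "the" : PP\N
    [3,4] "some" : (S\PP)\(PP\N)

PP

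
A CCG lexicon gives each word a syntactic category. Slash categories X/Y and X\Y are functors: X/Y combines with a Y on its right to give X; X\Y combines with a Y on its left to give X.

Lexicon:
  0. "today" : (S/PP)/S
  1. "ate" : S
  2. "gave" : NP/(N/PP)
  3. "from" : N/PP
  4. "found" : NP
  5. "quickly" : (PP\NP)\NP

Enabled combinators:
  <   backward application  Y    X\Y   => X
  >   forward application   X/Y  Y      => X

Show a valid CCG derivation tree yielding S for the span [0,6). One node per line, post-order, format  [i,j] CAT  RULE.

[0,6] S   >
  [0,2] S/PP   >
    [0,1] "today" : (S/PP)/S
    [1,2] "ate" : S
  [2,6] PP   <
    [2,4] NP   >
      [2,3] "gave" : NP/(N/PP)
      [3,4] "from" : N/PP
    [4,6] PP\NP   <
      [4,5] "found" : NP
      [5,6] "quickly" : (PP\NP)\NP

[0,1] (S/PP)/S  lex  "today"
[1,2] S  lex  "ate"
[0,2] S/PP  >  k=1
[2,3] NP/(N/PP)  lex  "gave"
[3,4] N/PP  lex  "from"
[2,4] NP  >  k=3
[4,5] NP  lex  "found"
[5,6] (PP\NP)\NP  lex  "quickly"
[4,6] PP\NP  <  k=5
[2,6] PP  <  k=4
[0,6] S  >  k=2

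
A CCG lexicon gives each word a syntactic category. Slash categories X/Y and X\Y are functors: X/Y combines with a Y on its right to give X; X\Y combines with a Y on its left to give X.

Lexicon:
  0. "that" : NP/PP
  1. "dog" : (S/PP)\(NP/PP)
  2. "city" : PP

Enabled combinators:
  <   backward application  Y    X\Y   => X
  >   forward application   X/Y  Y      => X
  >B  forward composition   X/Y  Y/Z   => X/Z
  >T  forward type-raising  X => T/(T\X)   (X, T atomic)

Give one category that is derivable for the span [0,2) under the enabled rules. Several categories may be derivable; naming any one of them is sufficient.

S/PP

[0,3] S   >
  [0,2] S/PP   <
    [0,1] "that" : NP/PP
    [1,2] "dog" : (S/PP)\(NP/PP)
  [2,3] "city" : PP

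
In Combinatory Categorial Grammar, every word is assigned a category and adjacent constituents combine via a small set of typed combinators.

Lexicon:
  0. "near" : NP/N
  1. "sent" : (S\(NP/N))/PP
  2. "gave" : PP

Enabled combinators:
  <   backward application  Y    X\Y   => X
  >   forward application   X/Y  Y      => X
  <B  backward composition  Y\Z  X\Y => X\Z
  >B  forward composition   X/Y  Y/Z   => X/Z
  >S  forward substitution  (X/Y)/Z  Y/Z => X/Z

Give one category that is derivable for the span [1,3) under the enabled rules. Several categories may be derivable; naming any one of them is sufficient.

S\(NP/N)

[0,3] S   <
  [0,1] "near" : NP/N
  [1,3] S\(NP/N)   >
    [1,2] "sent" : (S\(NP/N))/PP
    [2,3] "gave" : PP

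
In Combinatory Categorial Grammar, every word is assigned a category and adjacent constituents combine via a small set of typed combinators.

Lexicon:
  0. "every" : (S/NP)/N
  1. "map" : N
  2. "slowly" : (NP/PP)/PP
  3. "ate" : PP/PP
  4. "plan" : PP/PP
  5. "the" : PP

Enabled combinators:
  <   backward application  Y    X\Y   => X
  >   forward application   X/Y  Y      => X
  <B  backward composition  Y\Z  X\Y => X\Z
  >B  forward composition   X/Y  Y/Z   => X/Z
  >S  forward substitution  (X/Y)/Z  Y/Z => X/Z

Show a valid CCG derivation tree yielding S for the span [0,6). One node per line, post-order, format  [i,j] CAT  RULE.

[0,1] (S/NP)/N  lex  "every"
[1,2] N  lex  "map"
[0,2] S/NP  >  k=1
[2,3] (NP/PP)/PP  lex  "slowly"
[3,4] PP/PP  lex  "ate"
[4,5] PP/PP  lex  "plan"
[3,5] PP/PP  >B  k=4
[2,5] NP/PP  >S  k=3
[5,6] PP  lex  "the"
[2,6] NP  >  k=5
[0,6] S  >  k=2

[0,6] S   >
  [0,2] S/NP   >
    [0,1] "every" : (S/NP)/N
    [1,2] "map" : N
  [2,6] NP   >
    [2,5] NP/PP   >S
      [2,3] "slowly" : (NP/PP)/PP
      [3,5] PP/PP   >B
        [3,4] "ate" : PP/PP
        [4,5] "plan" : PP/PP
    [5,6] "the" : PP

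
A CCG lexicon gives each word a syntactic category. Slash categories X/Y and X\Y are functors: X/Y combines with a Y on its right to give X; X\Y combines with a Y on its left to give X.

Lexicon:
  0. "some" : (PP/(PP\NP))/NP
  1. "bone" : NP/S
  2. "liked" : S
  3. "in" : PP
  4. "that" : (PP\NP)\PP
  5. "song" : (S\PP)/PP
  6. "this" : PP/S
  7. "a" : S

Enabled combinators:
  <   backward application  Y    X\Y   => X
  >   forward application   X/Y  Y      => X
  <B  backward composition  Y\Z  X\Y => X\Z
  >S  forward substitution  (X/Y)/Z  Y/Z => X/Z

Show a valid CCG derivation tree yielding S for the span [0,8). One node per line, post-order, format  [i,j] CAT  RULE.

[0,8] S   <
  [0,5] PP   >
    [0,3] PP/(PP\NP)   >
      [0,1] "some" : (PP/(PP\NP))/NP
      [1,3] NP   >
        [1,2] "bone" : NP/S
        [2,3] "liked" : S
    [3,5] PP\NP   <
      [3,4] "in" : PP
      [4,5] "that" : (PP\NP)\PP
  [5,8] S\PP   >
    [5,6] "song" : (S\PP)/PP
    [6,8] PP   >
      [6,7] "this" : PP/S
      [7,8] "a" : S

[0,1] (PP/(PP\NP))/NP  lex  "some"
[1,2] NP/S  lex  "bone"
[2,3] S  lex  "liked"
[1,3] NP  >  k=2
[0,3] PP/(PP\NP)  >  k=1
[3,4] PP  lex  "in"
[4,5] (PP\NP)\PP  lex  "that"
[3,5] PP\NP  <  k=4
[0,5] PP  >  k=3
[5,6] (S\PP)/PP  lex  "song"
[6,7] PP/S  lex  "this"
[7,8] S  lex  "a"
[6,8] PP  >  k=7
[5,8] S\PP  >  k=6
[0,8] S  <  k=5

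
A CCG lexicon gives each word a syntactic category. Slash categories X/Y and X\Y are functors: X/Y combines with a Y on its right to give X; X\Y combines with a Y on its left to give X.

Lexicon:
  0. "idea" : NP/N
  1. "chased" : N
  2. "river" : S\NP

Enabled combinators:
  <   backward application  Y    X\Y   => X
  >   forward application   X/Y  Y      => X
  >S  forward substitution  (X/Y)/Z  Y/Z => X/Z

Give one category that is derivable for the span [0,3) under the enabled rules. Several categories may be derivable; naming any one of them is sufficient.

[0,3] S   <
  [0,2] NP   >
    [0,1] "idea" : NP/N
    [1,2] "chased" : N
  [2,3] "river" : S\NP

S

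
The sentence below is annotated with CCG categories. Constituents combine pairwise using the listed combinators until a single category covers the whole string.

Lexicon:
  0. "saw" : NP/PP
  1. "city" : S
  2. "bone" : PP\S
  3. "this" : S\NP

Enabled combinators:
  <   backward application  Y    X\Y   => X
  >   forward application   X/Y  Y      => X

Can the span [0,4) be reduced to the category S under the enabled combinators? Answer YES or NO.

YES

[0,4] S   <
  [0,3] NP   >
    [0,1] "saw" : NP/PP
    [1,3] PP   <
      [1,2] "city" : S
      [2,3] "bone" : PP\S
  [3,4] "this" : S\NP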